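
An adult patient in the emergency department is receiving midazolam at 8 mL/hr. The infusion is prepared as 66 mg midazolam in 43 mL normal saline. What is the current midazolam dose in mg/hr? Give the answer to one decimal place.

12.3 mg/hr

Concentration = 66 mg ÷ 43 mL = 1.534884 mg/mL
Drug rate = 8 mL/hr × 1.534884 mg/mL = 12.27907 mg/hr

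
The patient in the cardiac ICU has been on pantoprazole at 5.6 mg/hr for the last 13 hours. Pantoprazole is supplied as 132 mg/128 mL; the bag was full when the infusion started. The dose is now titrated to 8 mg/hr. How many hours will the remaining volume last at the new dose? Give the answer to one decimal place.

7.4 hours

Initial rate:
Concentration = 132 mg ÷ 128 mL = 1.03125 mg/mL
Rate = 5.6 mg/hr ÷ 1.03125 mg/mL = 5.430303 mL/hr
Volume infused so far = 5.430303 mL/hr × 13 hr = 70.59394 mL
Volume remaining = 128 − 70.59394 = 57.40606 mL
New rate:
Rate = 8 mg/hr ÷ 1.03125 mg/mL = 7.757576 mL/hr
Time remaining = 57.40606 mL ÷ 7.757576 mL/hr = 7.4 hr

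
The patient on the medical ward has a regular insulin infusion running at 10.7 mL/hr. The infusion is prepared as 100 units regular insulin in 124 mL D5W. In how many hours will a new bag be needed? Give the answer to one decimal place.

11.6 hours

Duration = 124 mL ÷ 10.7 mL/hr = 11.58879 hr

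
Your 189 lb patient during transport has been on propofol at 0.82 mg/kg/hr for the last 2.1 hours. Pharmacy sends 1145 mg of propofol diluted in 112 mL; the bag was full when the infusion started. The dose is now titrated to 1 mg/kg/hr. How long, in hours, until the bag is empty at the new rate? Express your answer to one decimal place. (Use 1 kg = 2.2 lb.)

Initial rate:
Weight = 189 lb ÷ 2.2 lb/kg = 85.90909 kg
Dose = 0.82 mg/kg/hr × 85.90909 kg = 70.44545 mg/hr
Concentration = 1145 mg ÷ 112 mL = 10.22321 mg/mL
Rate = 70.44545 mg/hr ÷ 10.22321 mg/mL = 6.890734 mL/hr
Volume infused so far = 6.890734 mL/hr × 2.1 hr = 14.47054 mL
Volume remaining = 112 − 14.47054 = 97.52946 mL
New rate:
Dose = 1 mg/kg/hr × 85.90909 kg = 85.90909 mg/hr
Rate = 85.90909 mg/hr ÷ 10.22321 mg/mL = 8.403335 mL/hr
Time remaining = 97.52946 mL ÷ 8.403335 mL/hr = 11.60604 hr

11.6 hours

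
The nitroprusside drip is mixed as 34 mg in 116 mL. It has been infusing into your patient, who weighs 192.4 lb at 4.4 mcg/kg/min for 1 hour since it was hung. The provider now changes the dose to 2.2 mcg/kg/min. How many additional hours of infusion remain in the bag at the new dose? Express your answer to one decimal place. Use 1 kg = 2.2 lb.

0.9 hours

Initial rate:
Weight = 192.4 lb ÷ 2.2 lb/kg = 87.45455 kg
Dose = 4.4 mcg/kg/min × 87.45455 kg = 384.8 mcg/min
384.8 mcg/min × 60 min/hr = 23088 mcg/hr
Concentration = 34 mg ÷ 116 mL = 0.2931034 mg/mL = 293.1034 mcg/mL
Rate = 23088 mcg/hr ÷ 293.1034 mcg/mL = 78.77082 mL/hr
Volume infused so far = 78.77082 mL/hr × 1 hr = 78.77082 mL
Volume remaining = 116 − 78.77082 = 37.22918 mL
New rate:
Dose = 2.2 mcg/kg/min × 87.45455 kg = 192.4 mcg/min
192.4 mcg/min × 60 min/hr = 11544 mcg/hr
Rate = 11544 mcg/hr ÷ 293.1034 mcg/mL = 39.38541 mL/hr
Time remaining = 37.22918 mL ÷ 39.38541 mL/hr = 0.9452529 hr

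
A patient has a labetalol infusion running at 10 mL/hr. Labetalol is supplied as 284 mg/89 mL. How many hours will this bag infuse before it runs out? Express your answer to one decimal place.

8.9 hours

Duration = 89 mL ÷ 10 mL/hr = 8.9 hr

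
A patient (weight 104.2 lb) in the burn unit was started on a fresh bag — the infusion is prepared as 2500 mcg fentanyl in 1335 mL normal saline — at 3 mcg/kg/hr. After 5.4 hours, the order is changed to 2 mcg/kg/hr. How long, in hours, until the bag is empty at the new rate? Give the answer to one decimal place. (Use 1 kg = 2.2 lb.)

Initial rate:
Weight = 104.2 lb ÷ 2.2 lb/kg = 47.36364 kg
Dose = 3 mcg/kg/hr × 47.36364 kg = 142.0909 mcg/hr
Concentration = 2500 mcg ÷ 1335 mL = 1.872659 mcg/mL
Rate = 142.0909 mcg/hr ÷ 1.872659 mcg/mL = 75.87655 mL/hr
Volume infused so far = 75.87655 mL/hr × 5.4 hr = 409.7333 mL
Volume remaining = 1335 − 409.7333 = 925.2667 mL
New rate:
Dose = 2 mcg/kg/hr × 47.36364 kg = 94.72727 mcg/hr
Rate = 94.72727 mcg/hr ÷ 1.872659 mcg/mL = 50.58436 mL/hr
Time remaining = 925.2667 mL ÷ 50.58436 mL/hr = 18.29155 hr

18.3 hours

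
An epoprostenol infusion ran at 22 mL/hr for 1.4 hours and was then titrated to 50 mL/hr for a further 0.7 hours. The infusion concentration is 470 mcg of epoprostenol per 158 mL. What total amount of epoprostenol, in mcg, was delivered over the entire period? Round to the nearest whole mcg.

196 mcg

Concentration = 470 mcg ÷ 158 mL = 2.974684 mcg/mL
Stage 1: 22 mL/hr × 1.4 hr = 30.8 mL → 30.8 mL × 2.974684 mcg/mL = 91.62025 mcg
Stage 2: 50 mL/hr × 0.7 hr = 35 mL → 35 mL × 2.974684 mcg/mL = 104.1139 mcg
Total = 91.62025 + 104.1139 = 195.7342 mcg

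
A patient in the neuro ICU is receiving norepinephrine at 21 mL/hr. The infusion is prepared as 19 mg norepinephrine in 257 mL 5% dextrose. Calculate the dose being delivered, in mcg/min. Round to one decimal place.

Concentration = 19 mg ÷ 257 mL = 0.07392996 mg/mL = 73.92996 mcg/mL
Drug rate = 21 mL/hr × 73.92996 mcg/mL = 1552.529 mcg/hr
1552.529 mcg/hr ÷ 60 min/hr = 25.87549 mcg/min

25.9 mcg/min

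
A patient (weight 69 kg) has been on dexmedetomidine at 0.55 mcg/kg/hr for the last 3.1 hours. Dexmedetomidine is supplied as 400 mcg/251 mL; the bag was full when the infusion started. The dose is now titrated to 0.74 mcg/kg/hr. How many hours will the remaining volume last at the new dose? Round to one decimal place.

Initial rate:
Dose = 0.55 mcg/kg/hr × 69 kg = 37.95 mcg/hr
Concentration = 400 mcg ÷ 251 mL = 1.593625 mcg/mL
Rate = 37.95 mcg/hr ÷ 1.593625 mcg/mL = 23.81363 mL/hr
Volume infused so far = 23.81363 mL/hr × 3.1 hr = 73.82224 mL
Volume remaining = 251 − 73.82224 = 177.1778 mL
New rate:
Dose = 0.74 mcg/kg/hr × 69 kg = 51.06 mcg/hr
Rate = 51.06 mcg/hr ÷ 1.593625 mcg/mL = 32.04015 mL/hr
Time remaining = 177.1778 mL ÷ 32.04015 mL/hr = 5.529867 hr

5.5 hours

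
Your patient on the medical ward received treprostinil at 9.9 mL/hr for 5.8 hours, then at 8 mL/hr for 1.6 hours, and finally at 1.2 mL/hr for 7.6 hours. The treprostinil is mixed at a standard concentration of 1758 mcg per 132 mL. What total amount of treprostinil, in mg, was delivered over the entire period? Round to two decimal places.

1.06 mg

Concentration = 1758 mcg ÷ 132 mL = 13.31818 mcg/mL
Stage 1: 9.9 mL/hr × 5.8 hr = 57.42 mL → 57.42 mL × 13.31818 mcg/mL = 764.73 mcg
Stage 2: 8 mL/hr × 1.6 hr = 12.8 mL → 12.8 mL × 13.31818 mcg/mL = 170.4727 mcg
Stage 3: 1.2 mL/hr × 7.6 hr = 9.12 mL → 9.12 mL × 13.31818 mcg/mL = 121.4618 mcg
Total = 764.73 + 170.4727 + 121.4618 = 1056.665 mcg = 1.056665 mg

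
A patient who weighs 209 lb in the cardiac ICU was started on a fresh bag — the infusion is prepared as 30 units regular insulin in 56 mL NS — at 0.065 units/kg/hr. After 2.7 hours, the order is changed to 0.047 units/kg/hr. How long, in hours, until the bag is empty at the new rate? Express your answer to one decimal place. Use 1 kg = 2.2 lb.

3.0 hours

Initial rate:
Weight = 209 lb ÷ 2.2 lb/kg = 95 kg
Dose = 0.065 units/kg/hr × 95 kg = 6.175 units/hr
Concentration = 30 units ÷ 56 mL = 0.5357143 units/mL
Rate = 6.175 units/hr ÷ 0.5357143 units/mL = 11.52667 mL/hr
Volume infused so far = 11.52667 mL/hr × 2.7 hr = 31.122 mL
Volume remaining = 56 − 31.122 = 24.878 mL
New rate:
Dose = 0.047 units/kg/hr × 95 kg = 4.465 units/hr
Rate = 4.465 units/hr ÷ 0.5357143 units/mL = 8.334667 mL/hr
Time remaining = 24.878 mL ÷ 8.334667 mL/hr = 2.984882 hr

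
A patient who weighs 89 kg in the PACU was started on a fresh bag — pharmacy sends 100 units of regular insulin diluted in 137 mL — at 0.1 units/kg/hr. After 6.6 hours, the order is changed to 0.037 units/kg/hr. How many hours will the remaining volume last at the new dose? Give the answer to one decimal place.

Initial rate:
Dose = 0.1 units/kg/hr × 89 kg = 8.9 units/hr
Concentration = 100 units ÷ 137 mL = 0.729927 units/mL
Rate = 8.9 units/hr ÷ 0.729927 units/mL = 12.193 mL/hr
Volume infused so far = 12.193 mL/hr × 6.6 hr = 80.4738 mL
Volume remaining = 137 − 80.4738 = 56.5262 mL
New rate:
Dose = 0.037 units/kg/hr × 89 kg = 3.293 units/hr
Rate = 3.293 units/hr ÷ 0.729927 units/mL = 4.51141 mL/hr
Time remaining = 56.5262 mL ÷ 4.51141 mL/hr = 12.52961 hr

12.5 hours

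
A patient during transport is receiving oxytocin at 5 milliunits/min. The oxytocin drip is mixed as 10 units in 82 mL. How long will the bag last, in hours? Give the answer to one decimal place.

5 milliunits/min × 60 min/hr = 300 milliunits/hr
Concentration = 10 units ÷ 82 mL = 0.1219512 units/mL = 121.9512 milliunits/mL
Rate = 300 milliunits/hr ÷ 121.9512 milliunits/mL = 2.46 mL/hr
Duration = 82 mL ÷ 2.46 mL/hr = 33.33333 hr

33.3 hours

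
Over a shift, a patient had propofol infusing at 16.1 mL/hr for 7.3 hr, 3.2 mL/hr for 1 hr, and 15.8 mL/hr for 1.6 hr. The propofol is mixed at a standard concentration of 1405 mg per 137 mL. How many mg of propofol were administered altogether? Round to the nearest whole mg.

Concentration = 1405 mg ÷ 137 mL = 10.25547 mg/mL
Stage 1: 16.1 mL/hr × 7.3 hr = 117.53 mL → 117.53 mL × 10.25547 mg/mL = 1205.326 mg
Stage 2: 3.2 mL/hr × 1 hr = 3.2 mL → 3.2 mL × 10.25547 mg/mL = 32.81752 mg
Stage 3: 15.8 mL/hr × 1.6 hr = 25.28 mL → 25.28 mL × 10.25547 mg/mL = 259.2584 mg
Total = 1205.326 + 32.81752 + 259.2584 = 1497.402 mg

1497 mg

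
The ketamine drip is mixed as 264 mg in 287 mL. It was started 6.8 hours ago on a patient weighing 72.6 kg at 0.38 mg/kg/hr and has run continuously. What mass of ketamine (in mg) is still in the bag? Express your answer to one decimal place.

Dose = 0.38 mg/kg/hr × 72.6 kg = 27.588 mg/hr
Concentration = 264 mg ÷ 287 mL = 0.9198606 mg/mL
Rate = 27.588 mg/hr ÷ 0.9198606 mg/mL = 29.9915 mL/hr
Volume infused = 29.9915 mL/hr × 6.8 hr = 203.9422 mL
Volume remaining = 287 − 203.9422 = 83.0578 mL
Drug remaining = 83.0578 mL × 0.9198606 mg/mL = 76.4016 mg

76.4 mg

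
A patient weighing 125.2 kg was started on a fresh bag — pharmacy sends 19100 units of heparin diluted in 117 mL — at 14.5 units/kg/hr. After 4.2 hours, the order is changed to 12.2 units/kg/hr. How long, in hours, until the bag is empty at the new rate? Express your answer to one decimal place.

7.5 hours

Initial rate:
Dose = 14.5 units/kg/hr × 125.2 kg = 1815.4 units/hr
Concentration = 19100 units ÷ 117 mL = 163.2479 units/mL
Rate = 1815.4 units/hr ÷ 163.2479 units/mL = 11.12051 mL/hr
Volume infused so far = 11.12051 mL/hr × 4.2 hr = 46.70615 mL
Volume remaining = 117 − 46.70615 = 70.29385 mL
New rate:
Dose = 12.2 units/kg/hr × 125.2 kg = 1527.44 units/hr
Rate = 1527.44 units/hr ÷ 163.2479 units/mL = 9.35657 mL/hr
Time remaining = 70.29385 mL ÷ 9.35657 mL/hr = 7.51278 hr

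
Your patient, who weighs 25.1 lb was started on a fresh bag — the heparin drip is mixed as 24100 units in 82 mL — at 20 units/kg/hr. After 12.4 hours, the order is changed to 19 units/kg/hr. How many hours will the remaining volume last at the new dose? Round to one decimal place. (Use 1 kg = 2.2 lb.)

Initial rate:
Weight = 25.1 lb ÷ 2.2 lb/kg = 11.40909 kg
Dose = 20 units/kg/hr × 11.40909 kg = 228.1818 units/hr
Concentration = 24100 units ÷ 82 mL = 293.9024 units/mL
Rate = 228.1818 units/hr ÷ 293.9024 units/mL = 0.7763863 mL/hr
Volume infused so far = 0.7763863 mL/hr × 12.4 hr = 9.62719 mL
Volume remaining = 82 − 9.62719 = 72.37281 mL
New rate:
Dose = 19 units/kg/hr × 11.40909 kg = 216.7727 units/hr
Rate = 216.7727 units/hr ÷ 293.9024 units/mL = 0.737567 mL/hr
Time remaining = 72.37281 mL ÷ 0.737567 mL/hr = 98.12372 hr

98.1 hours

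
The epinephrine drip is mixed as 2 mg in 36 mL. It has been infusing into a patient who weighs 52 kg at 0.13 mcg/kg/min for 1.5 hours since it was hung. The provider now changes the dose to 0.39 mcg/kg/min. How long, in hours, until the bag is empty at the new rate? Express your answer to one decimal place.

1.1 hours

Initial rate:
Dose = 0.13 mcg/kg/min × 52 kg = 6.76 mcg/min
6.76 mcg/min × 60 min/hr = 405.6 mcg/hr
Concentration = 2 mg ÷ 36 mL = 0.05555556 mg/mL = 55.55556 mcg/mL
Rate = 405.6 mcg/hr ÷ 55.55556 mcg/mL = 7.3008 mL/hr
Volume infused so far = 7.3008 mL/hr × 1.5 hr = 10.9512 mL
Volume remaining = 36 − 10.9512 = 25.0488 mL
New rate:
Dose = 0.39 mcg/kg/min × 52 kg = 20.28 mcg/min
20.28 mcg/min × 60 min/hr = 1216.8 mcg/hr
Rate = 1216.8 mcg/hr ÷ 55.55556 mcg/mL = 21.9024 mL/hr
Time remaining = 25.0488 mL ÷ 21.9024 mL/hr = 1.143655 hr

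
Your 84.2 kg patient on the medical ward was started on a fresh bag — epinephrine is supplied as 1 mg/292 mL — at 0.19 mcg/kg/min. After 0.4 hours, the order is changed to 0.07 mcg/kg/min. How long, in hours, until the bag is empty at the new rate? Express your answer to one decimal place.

1.7 hours

Initial rate:
Dose = 0.19 mcg/kg/min × 84.2 kg = 15.998 mcg/min
15.998 mcg/min × 60 min/hr = 959.88 mcg/hr
Concentration = 1 mg ÷ 292 mL = 0.003424658 mg/mL = 3.424658 mcg/mL
Rate = 959.88 mcg/hr ÷ 3.424658 mcg/mL = 280.285 mL/hr
Volume infused so far = 280.285 mL/hr × 0.4 hr = 112.114 mL
Volume remaining = 292 − 112.114 = 179.886 mL
New rate:
Dose = 0.07 mcg/kg/min × 84.2 kg = 5.894 mcg/min
5.894 mcg/min × 60 min/hr = 353.64 mcg/hr
Rate = 353.64 mcg/hr ÷ 3.424658 mcg/mL = 103.2629 mL/hr
Time remaining = 179.886 mL ÷ 103.2629 mL/hr = 1.74202 hr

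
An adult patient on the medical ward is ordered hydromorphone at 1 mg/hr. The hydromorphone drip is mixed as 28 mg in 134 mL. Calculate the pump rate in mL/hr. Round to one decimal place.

4.8 mL/hr

Concentration = 28 mg ÷ 134 mL = 0.2089552 mg/mL
Rate = 1 mg/hr ÷ 0.2089552 mg/mL = 4.785714 mL/hr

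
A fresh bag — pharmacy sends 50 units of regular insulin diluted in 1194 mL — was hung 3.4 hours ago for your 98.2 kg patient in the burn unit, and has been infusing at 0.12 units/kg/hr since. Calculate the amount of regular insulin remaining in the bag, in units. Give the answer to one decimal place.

9.9 units

Dose = 0.12 units/kg/hr × 98.2 kg = 11.784 units/hr
Concentration = 50 units ÷ 1194 mL = 0.04187605 units/mL
Rate = 11.784 units/hr ÷ 0.04187605 units/mL = 281.4019 mL/hr
Volume infused = 281.4019 mL/hr × 3.4 hr = 956.7665 mL
Volume remaining = 1194 − 956.7665 = 237.2335 mL
Drug remaining = 237.2335 mL × 0.04187605 units/mL = 9.9344 units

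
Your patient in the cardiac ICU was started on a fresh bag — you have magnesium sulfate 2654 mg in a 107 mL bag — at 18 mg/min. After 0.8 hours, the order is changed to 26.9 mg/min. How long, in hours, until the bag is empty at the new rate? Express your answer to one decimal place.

Initial rate:
18 mg/min × 60 min/hr = 1080 mg/hr
Concentration = 2654 mg ÷ 107 mL = 24.80374 mg/mL
Rate = 1080 mg/hr ÷ 24.80374 mg/mL = 43.54182 mL/hr
Volume infused so far = 43.54182 mL/hr × 0.8 hr = 34.83346 mL
Volume remaining = 107 − 34.83346 = 72.16654 mL
New rate:
26.9 mg/min × 60 min/hr = 1614 mg/hr
Rate = 1614 mg/hr ÷ 24.80374 mg/mL = 65.07084 mL/hr
Time remaining = 72.16654 mL ÷ 65.07084 mL/hr = 1.109046 hr

1.1 hours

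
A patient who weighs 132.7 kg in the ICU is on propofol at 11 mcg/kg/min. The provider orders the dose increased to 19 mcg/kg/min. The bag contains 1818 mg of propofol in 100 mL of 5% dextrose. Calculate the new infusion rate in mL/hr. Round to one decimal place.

Dose = 19 mcg/kg/min × 132.7 kg = 2521.3 mcg/min
2521.3 mcg/min × 60 min/hr = 151278 mcg/hr
Concentration = 1818 mg ÷ 100 mL = 18.18 mg/mL = 18180 mcg/mL
Rate = 151278 mcg/hr ÷ 18180 mcg/mL = 8.321122 mL/hr

8.3 mL/hr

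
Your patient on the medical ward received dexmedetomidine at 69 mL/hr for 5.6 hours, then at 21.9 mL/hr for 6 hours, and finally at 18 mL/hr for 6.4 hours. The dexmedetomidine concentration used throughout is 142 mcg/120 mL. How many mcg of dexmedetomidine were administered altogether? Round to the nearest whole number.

Concentration = 142 mcg ÷ 120 mL = 1.183333 mcg/mL
Stage 1: 69 mL/hr × 5.6 hr = 386.4 mL → 386.4 mL × 1.183333 mcg/mL = 457.24 mcg
Stage 2: 21.9 mL/hr × 6 hr = 131.4 mL → 131.4 mL × 1.183333 mcg/mL = 155.49 mcg
Stage 3: 18 mL/hr × 6.4 hr = 115.2 mL → 115.2 mL × 1.183333 mcg/mL = 136.32 mcg
Total = 457.24 + 155.49 + 136.32 = 749.05 mcg

749 mcg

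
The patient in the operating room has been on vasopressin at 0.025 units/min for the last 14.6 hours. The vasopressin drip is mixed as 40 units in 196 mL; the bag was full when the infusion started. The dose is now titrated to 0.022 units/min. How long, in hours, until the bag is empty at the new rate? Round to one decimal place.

13.7 hours

Initial rate:
0.025 units/min × 60 min/hr = 1.5 units/hr
Concentration = 40 units ÷ 196 mL = 0.2040816 units/mL
Rate = 1.5 units/hr ÷ 0.2040816 units/mL = 7.35 mL/hr
Volume infused so far = 7.35 mL/hr × 14.6 hr = 107.31 mL
Volume remaining = 196 − 107.31 = 88.69 mL
New rate:
0.022 units/min × 60 min/hr = 1.32 units/hr
Rate = 1.32 units/hr ÷ 0.2040816 units/mL = 6.468 mL/hr
Time remaining = 88.69 mL ÷ 6.468 mL/hr = 13.71212 hr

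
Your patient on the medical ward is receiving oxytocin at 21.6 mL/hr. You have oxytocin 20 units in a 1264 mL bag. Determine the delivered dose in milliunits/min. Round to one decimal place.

5.7 milliunits/min

Concentration = 20 units ÷ 1264 mL = 0.01582278 units/mL = 15.82278 milliunits/mL
Drug rate = 21.6 mL/hr × 15.82278 milliunits/mL = 341.7722 milliunits/hr
341.7722 milliunits/hr ÷ 60 min/hr = 5.696203 milliunits/min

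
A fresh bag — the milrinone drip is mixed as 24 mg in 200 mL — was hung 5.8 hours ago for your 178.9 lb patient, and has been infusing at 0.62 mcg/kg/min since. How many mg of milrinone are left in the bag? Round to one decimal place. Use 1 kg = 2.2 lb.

Weight = 178.9 lb ÷ 2.2 lb/kg = 81.31818 kg
Dose = 0.62 mcg/kg/min × 81.31818 kg = 50.41727 mcg/min
50.41727 mcg/min × 60 min/hr = 3025.036 mcg/hr
Concentration = 24 mg ÷ 200 mL = 0.12 mg/mL = 120 mcg/mL
Rate = 3025.036 mcg/hr ÷ 120 mcg/mL = 25.20864 mL/hr
Volume infused = 25.20864 mL/hr × 5.8 hr = 146.2101 mL
Volume remaining = 200 − 146.2101 = 53.78991 mL
Drug remaining = 53.78991 mL × 120 mcg/mL = 6454.789 mcg = 6.454789 mg

6.5 mg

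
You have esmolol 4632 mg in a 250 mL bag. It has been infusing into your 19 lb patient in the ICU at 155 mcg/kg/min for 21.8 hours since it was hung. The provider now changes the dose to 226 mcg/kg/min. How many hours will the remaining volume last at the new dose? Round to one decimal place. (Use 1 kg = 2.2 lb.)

Initial rate:
Weight = 19 lb ÷ 2.2 lb/kg = 8.636364 kg
Dose = 155 mcg/kg/min × 8.636364 kg = 1338.636 mcg/min
1338.636 mcg/min × 60 min/hr = 80318.18 mcg/hr
Concentration = 4632 mg ÷ 250 mL = 18.528 mg/mL = 18528 mcg/mL
Rate = 80318.18 mcg/hr ÷ 18528 mcg/mL = 4.334962 mL/hr
Volume infused so far = 4.334962 mL/hr × 21.8 hr = 94.50218 mL
Volume remaining = 250 − 94.50218 = 155.4978 mL
New rate:
Dose = 226 mcg/kg/min × 8.636364 kg = 1951.818 mcg/min
1951.818 mcg/min × 60 min/hr = 117109.1 mcg/hr
Rate = 117109.1 mcg/hr ÷ 18528 mcg/mL = 6.320655 mL/hr
Time remaining = 155.4978 mL ÷ 6.320655 mL/hr = 24.60154 hr

24.6 hours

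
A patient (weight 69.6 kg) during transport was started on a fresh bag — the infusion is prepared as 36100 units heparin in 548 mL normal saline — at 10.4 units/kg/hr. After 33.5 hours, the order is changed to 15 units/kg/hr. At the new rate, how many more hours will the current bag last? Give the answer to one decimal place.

11.4 hours

Initial rate:
Dose = 10.4 units/kg/hr × 69.6 kg = 723.84 units/hr
Concentration = 36100 units ÷ 548 mL = 65.87591 units/mL
Rate = 723.84 units/hr ÷ 65.87591 units/mL = 10.98793 mL/hr
Volume infused so far = 10.98793 mL/hr × 33.5 hr = 368.0957 mL
Volume remaining = 548 − 368.0957 = 179.9043 mL
New rate:
Dose = 15 units/kg/hr × 69.6 kg = 1044 units/hr
Rate = 1044 units/hr ÷ 65.87591 units/mL = 15.84798 mL/hr
Time remaining = 179.9043 mL ÷ 15.84798 mL/hr = 11.35188 hr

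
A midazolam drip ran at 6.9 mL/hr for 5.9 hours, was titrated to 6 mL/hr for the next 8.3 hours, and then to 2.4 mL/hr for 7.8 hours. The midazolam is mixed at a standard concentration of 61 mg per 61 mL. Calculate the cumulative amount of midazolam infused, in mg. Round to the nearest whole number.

Concentration = 61 mg ÷ 61 mL = 1 mg/mL
Stage 1: 6.9 mL/hr × 5.9 hr = 40.71 mL → 40.71 mL × 1 mg/mL = 40.71 mg
Stage 2: 6 mL/hr × 8.3 hr = 49.8 mL → 49.8 mL × 1 mg/mL = 49.8 mg
Stage 3: 2.4 mL/hr × 7.8 hr = 18.72 mL → 18.72 mL × 1 mg/mL = 18.72 mg
Total = 40.71 + 49.8 + 18.72 = 109.23 mg

109 mg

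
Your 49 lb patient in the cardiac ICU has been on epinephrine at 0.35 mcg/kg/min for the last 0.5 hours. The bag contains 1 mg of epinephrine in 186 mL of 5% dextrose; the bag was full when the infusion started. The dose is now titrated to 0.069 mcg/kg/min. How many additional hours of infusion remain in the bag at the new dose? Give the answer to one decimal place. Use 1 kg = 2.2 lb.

8.3 hours

Initial rate:
Weight = 49 lb ÷ 2.2 lb/kg = 22.27273 kg
Dose = 0.35 mcg/kg/min × 22.27273 kg = 7.795455 mcg/min
7.795455 mcg/min × 60 min/hr = 467.7273 mcg/hr
Concentration = 1 mg ÷ 186 mL = 0.005376344 mg/mL = 5.376344 mcg/mL
Rate = 467.7273 mcg/hr ÷ 5.376344 mcg/mL = 86.99727 mL/hr
Volume infused so far = 86.99727 mL/hr × 0.5 hr = 43.49864 mL
Volume remaining = 186 − 43.49864 = 142.5014 mL
New rate:
Dose = 0.069 mcg/kg/min × 22.27273 kg = 1.536818 mcg/min
1.536818 mcg/min × 60 min/hr = 92.20909 mcg/hr
Rate = 92.20909 mcg/hr ÷ 5.376344 mcg/mL = 17.15089 mL/hr
Time remaining = 142.5014 mL ÷ 17.15089 mL/hr = 8.308686 hr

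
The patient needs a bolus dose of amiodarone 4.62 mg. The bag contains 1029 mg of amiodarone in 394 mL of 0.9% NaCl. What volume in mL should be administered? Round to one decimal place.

Concentration = 1029 mg ÷ 394 mL = 2.611675 mg/mL
Volume = 4.62 mg ÷ 2.611675 mg/mL = 1.76898 mL

1.8 mL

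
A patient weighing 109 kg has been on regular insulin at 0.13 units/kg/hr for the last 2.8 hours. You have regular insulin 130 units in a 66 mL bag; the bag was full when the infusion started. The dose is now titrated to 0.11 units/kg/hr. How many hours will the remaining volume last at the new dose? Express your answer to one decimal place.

Initial rate:
Dose = 0.13 units/kg/hr × 109 kg = 14.17 units/hr
Concentration = 130 units ÷ 66 mL = 1.969697 units/mL
Rate = 14.17 units/hr ÷ 1.969697 units/mL = 7.194 mL/hr
Volume infused so far = 7.194 mL/hr × 2.8 hr = 20.1432 mL
Volume remaining = 66 − 20.1432 = 45.8568 mL
New rate:
Dose = 0.11 units/kg/hr × 109 kg = 11.99 units/hr
Rate = 11.99 units/hr ÷ 1.969697 units/mL = 6.087231 mL/hr
Time remaining = 45.8568 mL ÷ 6.087231 mL/hr = 7.533278 hr

7.5 hours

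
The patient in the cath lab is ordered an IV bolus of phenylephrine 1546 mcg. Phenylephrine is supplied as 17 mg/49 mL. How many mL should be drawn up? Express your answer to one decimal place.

Concentration = 17 mg ÷ 49 mL = 0.3469388 mg/mL = 346.9388 mcg/mL
Volume = 1546 mcg ÷ 346.9388 mcg/mL = 4.456118 mL

4.5 mL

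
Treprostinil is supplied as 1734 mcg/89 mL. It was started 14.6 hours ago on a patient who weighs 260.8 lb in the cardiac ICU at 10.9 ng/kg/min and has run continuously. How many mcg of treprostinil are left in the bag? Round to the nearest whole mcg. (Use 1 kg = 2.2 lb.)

Weight = 260.8 lb ÷ 2.2 lb/kg = 118.5455 kg
Dose = 10.9 ng/kg/min × 118.5455 kg = 1292.145 ng/min
1292.145 ng/min × 60 min/hr = 77528.73 ng/hr
Concentration = 1734 mcg ÷ 89 mL = 19.48315 mcg/mL = 19483.15 ng/mL
Rate = 77528.73 ng/hr ÷ 19483.15 ng/mL = 3.979271 mL/hr
Volume infused = 3.979271 mL/hr × 14.6 hr = 58.09736 mL
Volume remaining = 89 − 58.09736 = 30.90264 mL
Drug remaining = 30.90264 mL × 19483.15 ng/mL = 602080.6 ng = 602.0806 mcg

602 mcg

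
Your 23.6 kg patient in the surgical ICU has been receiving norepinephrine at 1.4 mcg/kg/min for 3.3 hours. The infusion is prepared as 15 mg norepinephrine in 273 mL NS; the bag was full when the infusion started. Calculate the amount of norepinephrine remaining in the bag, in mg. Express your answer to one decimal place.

8.5 mg

Dose = 1.4 mcg/kg/min × 23.6 kg = 33.04 mcg/min
33.04 mcg/min × 60 min/hr = 1982.4 mcg/hr
Concentration = 15 mg ÷ 273 mL = 0.05494505 mg/mL = 54.94505 mcg/mL
Rate = 1982.4 mcg/hr ÷ 54.94505 mcg/mL = 36.07968 mL/hr
Volume infused = 36.07968 mL/hr × 3.3 hr = 119.0629 mL
Volume remaining = 273 − 119.0629 = 153.9371 mL
Drug remaining = 153.9371 mL × 54.94505 mcg/mL = 8458.08 mcg = 8.45808 mg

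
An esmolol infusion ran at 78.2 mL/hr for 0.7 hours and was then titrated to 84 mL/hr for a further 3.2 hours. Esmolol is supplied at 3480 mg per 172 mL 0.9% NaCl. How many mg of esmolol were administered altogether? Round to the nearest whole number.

Concentration = 3480 mg ÷ 172 mL = 20.23256 mg/mL
Stage 1: 78.2 mL/hr × 0.7 hr = 54.74 mL → 54.74 mL × 20.23256 mg/mL = 1107.53 mg
Stage 2: 84 mL/hr × 3.2 hr = 268.8 mL → 268.8 mL × 20.23256 mg/mL = 5438.512 mg
Total = 1107.53 + 5438.512 = 6546.042 mg

6546 mg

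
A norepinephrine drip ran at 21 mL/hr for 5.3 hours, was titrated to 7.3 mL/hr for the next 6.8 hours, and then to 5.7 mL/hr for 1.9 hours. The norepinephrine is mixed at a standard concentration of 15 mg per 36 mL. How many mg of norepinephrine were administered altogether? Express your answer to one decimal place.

Concentration = 15 mg ÷ 36 mL = 0.4166667 mg/mL
Stage 1: 21 mL/hr × 5.3 hr = 111.3 mL → 111.3 mL × 0.4166667 mg/mL = 46.375 mg
Stage 2: 7.3 mL/hr × 6.8 hr = 49.64 mL → 49.64 mL × 0.4166667 mg/mL = 20.68333 mg
Stage 3: 5.7 mL/hr × 1.9 hr = 10.83 mL → 10.83 mL × 0.4166667 mg/mL = 4.5125 mg
Total = 46.375 + 20.68333 + 4.5125 = 71.57083 mg

71.6 mg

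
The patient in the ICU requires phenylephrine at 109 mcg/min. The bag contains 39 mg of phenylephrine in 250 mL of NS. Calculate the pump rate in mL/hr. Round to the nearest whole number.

42 mL/hr

109 mcg/min × 60 min/hr = 6540 mcg/hr
Concentration = 39 mg ÷ 250 mL = 0.156 mg/mL = 156 mcg/mL
Rate = 6540 mcg/hr ÷ 156 mcg/mL = 41.92308 mL/hr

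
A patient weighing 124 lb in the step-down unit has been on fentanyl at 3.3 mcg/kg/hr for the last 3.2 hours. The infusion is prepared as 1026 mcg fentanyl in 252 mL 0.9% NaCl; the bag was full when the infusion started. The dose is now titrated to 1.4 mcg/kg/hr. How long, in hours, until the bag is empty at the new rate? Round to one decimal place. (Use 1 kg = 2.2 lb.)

5.5 hours

Initial rate:
Weight = 124 lb ÷ 2.2 lb/kg = 56.36364 kg
Dose = 3.3 mcg/kg/hr × 56.36364 kg = 186 mcg/hr
Concentration = 1026 mcg ÷ 252 mL = 4.071429 mcg/mL
Rate = 186 mcg/hr ÷ 4.071429 mcg/mL = 45.68421 mL/hr
Volume infused so far = 45.68421 mL/hr × 3.2 hr = 146.1895 mL
Volume remaining = 252 − 146.1895 = 105.8105 mL
New rate:
Dose = 1.4 mcg/kg/hr × 56.36364 kg = 78.90909 mcg/hr
Rate = 78.90909 mcg/hr ÷ 4.071429 mcg/mL = 19.38118 mL/hr
Time remaining = 105.8105 mL ÷ 19.38118 mL/hr = 5.459447 hr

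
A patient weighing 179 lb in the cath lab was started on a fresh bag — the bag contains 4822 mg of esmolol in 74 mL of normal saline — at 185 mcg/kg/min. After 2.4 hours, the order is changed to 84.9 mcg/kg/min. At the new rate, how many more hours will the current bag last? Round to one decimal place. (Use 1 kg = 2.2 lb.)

Initial rate:
Weight = 179 lb ÷ 2.2 lb/kg = 81.36364 kg
Dose = 185 mcg/kg/min × 81.36364 kg = 15052.27 mcg/min
15052.27 mcg/min × 60 min/hr = 903136.4 mcg/hr
Concentration = 4822 mg ÷ 74 mL = 65.16216 mg/mL = 65162.16 mcg/mL
Rate = 903136.4 mcg/hr ÷ 65162.16 mcg/mL = 13.85983 mL/hr
Volume infused so far = 13.85983 mL/hr × 2.4 hr = 33.26359 mL
Volume remaining = 74 − 33.26359 = 40.73641 mL
New rate:
Dose = 84.9 mcg/kg/min × 81.36364 kg = 6907.773 mcg/min
6907.773 mcg/min × 60 min/hr = 414466.4 mcg/hr
Rate = 414466.4 mcg/hr ÷ 65162.16 mcg/mL = 6.360537 mL/hr
Time remaining = 40.73641 mL ÷ 6.360537 mL/hr = 6.404555 hr

6.4 hours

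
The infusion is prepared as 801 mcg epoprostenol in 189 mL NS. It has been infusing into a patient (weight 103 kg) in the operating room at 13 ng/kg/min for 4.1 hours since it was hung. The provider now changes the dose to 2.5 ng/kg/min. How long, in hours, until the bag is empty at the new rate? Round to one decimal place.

Initial rate:
Dose = 13 ng/kg/min × 103 kg = 1339 ng/min
1339 ng/min × 60 min/hr = 80340 ng/hr
Concentration = 801 mcg ÷ 189 mL = 4.238095 mcg/mL = 4238.095 ng/mL
Rate = 80340 ng/hr ÷ 4238.095 ng/mL = 18.95663 mL/hr
Volume infused so far = 18.95663 mL/hr × 4.1 hr = 77.72218 mL
Volume remaining = 189 − 77.72218 = 111.2778 mL
New rate:
Dose = 2.5 ng/kg/min × 103 kg = 257.5 ng/min
257.5 ng/min × 60 min/hr = 15450 ng/hr
Rate = 15450 ng/hr ÷ 4238.095 ng/mL = 3.645506 mL/hr
Time remaining = 111.2778 mL ÷ 3.645506 mL/hr = 30.52466 hr

30.5 hours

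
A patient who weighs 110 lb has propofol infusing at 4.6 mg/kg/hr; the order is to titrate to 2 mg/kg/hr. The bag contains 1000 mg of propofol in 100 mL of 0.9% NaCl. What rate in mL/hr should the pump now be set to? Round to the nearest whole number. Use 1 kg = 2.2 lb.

Weight = 110 lb ÷ 2.2 lb/kg = 50 kg
Dose = 2 mg/kg/hr × 50 kg = 100 mg/hr
Concentration = 1000 mg ÷ 100 mL = 10 mg/mL
Rate = 100 mg/hr ÷ 10 mg/mL = 10 mL/hr

10 mL/hr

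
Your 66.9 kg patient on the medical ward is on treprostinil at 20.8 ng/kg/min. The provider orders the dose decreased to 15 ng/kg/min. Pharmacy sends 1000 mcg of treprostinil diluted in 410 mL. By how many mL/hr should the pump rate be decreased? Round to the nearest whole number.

At the current dose:
Dose = 20.8 ng/kg/min × 66.9 kg = 1391.52 ng/min
1391.52 ng/min × 60 min/hr = 83491.2 ng/hr
Concentration = 1000 mcg ÷ 410 mL = 2.439024 mcg/mL = 2439.024 ng/mL
Rate = 83491.2 ng/hr ÷ 2439.024 ng/mL = 34.23139 mL/hr
At the new dose:
Dose = 15 ng/kg/min × 66.9 kg = 1003.5 ng/min
1003.5 ng/min × 60 min/hr = 60210 ng/hr
Rate = 60210 ng/hr ÷ 2439.024 ng/mL = 24.6861 mL/hr
Change = 24.6861 − 34.23139 = -9.545292 mL/hr → 9.545292 mL/hr decrease

10 mL/hr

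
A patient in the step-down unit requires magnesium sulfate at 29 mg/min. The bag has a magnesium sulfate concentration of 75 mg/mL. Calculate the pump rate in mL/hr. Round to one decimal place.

23.2 mL/hr

29 mg/min × 60 min/hr = 1740 mg/hr
Rate = 1740 mg/hr ÷ 75 mg/mL = 23.2 mL/hr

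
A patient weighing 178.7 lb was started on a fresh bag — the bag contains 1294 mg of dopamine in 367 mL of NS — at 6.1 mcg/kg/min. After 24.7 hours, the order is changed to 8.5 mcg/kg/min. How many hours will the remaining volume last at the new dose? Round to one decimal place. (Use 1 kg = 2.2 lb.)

Initial rate:
Weight = 178.7 lb ÷ 2.2 lb/kg = 81.22727 kg
Dose = 6.1 mcg/kg/min × 81.22727 kg = 495.4864 mcg/min
495.4864 mcg/min × 60 min/hr = 29729.18 mcg/hr
Concentration = 1294 mg ÷ 367 mL = 3.525886 mg/mL = 3525.886 mcg/mL
Rate = 29729.18 mcg/hr ÷ 3525.886 mcg/mL = 8.431692 mL/hr
Volume infused so far = 8.431692 mL/hr × 24.7 hr = 208.2628 mL
Volume remaining = 367 − 208.2628 = 158.7372 mL
New rate:
Dose = 8.5 mcg/kg/min × 81.22727 kg = 690.4318 mcg/min
690.4318 mcg/min × 60 min/hr = 41425.91 mcg/hr
Rate = 41425.91 mcg/hr ÷ 3525.886 mcg/mL = 11.74908 mL/hr
Time remaining = 158.7372 mL ÷ 11.74908 mL/hr = 13.51061 hr

13.5 hours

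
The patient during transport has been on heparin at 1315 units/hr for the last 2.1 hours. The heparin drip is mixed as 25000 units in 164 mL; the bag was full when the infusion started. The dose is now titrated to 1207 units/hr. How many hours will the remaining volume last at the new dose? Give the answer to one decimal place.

Initial rate:
Concentration = 25000 units ÷ 164 mL = 152.439 units/mL
Rate = 1315 units/hr ÷ 152.439 units/mL = 8.6264 mL/hr
Volume infused so far = 8.6264 mL/hr × 2.1 hr = 18.11544 mL
Volume remaining = 164 − 18.11544 = 145.8846 mL
New rate:
Rate = 1207 units/hr ÷ 152.439 units/mL = 7.91792 mL/hr
Time remaining = 145.8846 mL ÷ 7.91792 mL/hr = 18.42461 hr

18.4 hours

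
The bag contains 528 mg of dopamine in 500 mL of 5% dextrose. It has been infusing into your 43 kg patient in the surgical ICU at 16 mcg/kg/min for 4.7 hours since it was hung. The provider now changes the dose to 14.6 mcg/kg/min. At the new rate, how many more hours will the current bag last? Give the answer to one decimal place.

Initial rate:
Dose = 16 mcg/kg/min × 43 kg = 688 mcg/min
688 mcg/min × 60 min/hr = 41280 mcg/hr
Concentration = 528 mg ÷ 500 mL = 1.056 mg/mL = 1056 mcg/mL
Rate = 41280 mcg/hr ÷ 1056 mcg/mL = 39.09091 mL/hr
Volume infused so far = 39.09091 mL/hr × 4.7 hr = 183.7273 mL
Volume remaining = 500 − 183.7273 = 316.2727 mL
New rate:
Dose = 14.6 mcg/kg/min × 43 kg = 627.8 mcg/min
627.8 mcg/min × 60 min/hr = 37668 mcg/hr
Rate = 37668 mcg/hr ÷ 1056 mcg/mL = 35.67045 mL/hr
Time remaining = 316.2727 mL ÷ 35.67045 mL/hr = 8.866518 hr

8.9 hours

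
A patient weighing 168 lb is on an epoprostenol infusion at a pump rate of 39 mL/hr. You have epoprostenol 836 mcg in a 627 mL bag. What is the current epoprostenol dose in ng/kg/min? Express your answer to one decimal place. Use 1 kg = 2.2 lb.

11.3 ng/kg/min

Weight = 168 lb ÷ 2.2 lb/kg = 76.36364 kg
Concentration = 836 mcg ÷ 627 mL = 1.333333 mcg/mL = 1333.333 ng/mL
Drug rate = 39 mL/hr × 1333.333 ng/mL = 52000 ng/hr
52000 ng/hr ÷ 60 min/hr = 866.6667 ng/min
866.6667 ng/min ÷ 76.36364 kg = 11.34921 ng/kg/min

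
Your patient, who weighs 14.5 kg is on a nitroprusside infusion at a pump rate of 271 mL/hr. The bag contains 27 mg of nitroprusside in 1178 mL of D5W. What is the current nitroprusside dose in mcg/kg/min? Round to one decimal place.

Concentration = 27 mg ÷ 1178 mL = 0.0229202 mg/mL = 22.9202 mcg/mL
Drug rate = 271 mL/hr × 22.9202 mcg/mL = 6211.375 mcg/hr
6211.375 mcg/hr ÷ 60 min/hr = 103.5229 mcg/min
103.5229 mcg/min ÷ 14.5 kg = 7.139512 mcg/kg/min

7.1 mcg/kg/min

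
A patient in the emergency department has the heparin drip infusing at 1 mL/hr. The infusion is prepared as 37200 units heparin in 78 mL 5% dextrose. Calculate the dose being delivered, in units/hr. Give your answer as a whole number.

Concentration = 37200 units ÷ 78 mL = 476.9231 units/mL
Drug rate = 1 mL/hr × 476.9231 units/mL = 476.9231 units/hr

477 units/hr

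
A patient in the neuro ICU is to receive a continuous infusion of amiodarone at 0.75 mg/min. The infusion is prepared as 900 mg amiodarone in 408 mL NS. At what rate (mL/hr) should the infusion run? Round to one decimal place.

20.4 mL/hr

0.75 mg/min × 60 min/hr = 45 mg/hr
Concentration = 900 mg ÷ 408 mL = 2.205882 mg/mL
Rate = 45 mg/hr ÷ 2.205882 mg/mL = 20.4 mL/hr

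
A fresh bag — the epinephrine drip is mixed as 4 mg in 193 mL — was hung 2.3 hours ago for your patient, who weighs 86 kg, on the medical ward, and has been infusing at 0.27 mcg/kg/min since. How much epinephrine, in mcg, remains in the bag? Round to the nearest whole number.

796 mcg

Dose = 0.27 mcg/kg/min × 86 kg = 23.22 mcg/min
23.22 mcg/min × 60 min/hr = 1393.2 mcg/hr
Concentration = 4 mg ÷ 193 mL = 0.02072539 mg/mL = 20.72539 mcg/mL
Rate = 1393.2 mcg/hr ÷ 20.72539 mcg/mL = 67.2219 mL/hr
Volume infused = 67.2219 mL/hr × 2.3 hr = 154.6104 mL
Volume remaining = 193 − 154.6104 = 38.38963 mL
Drug remaining = 38.38963 mL × 20.72539 mcg/mL = 795.64 mcg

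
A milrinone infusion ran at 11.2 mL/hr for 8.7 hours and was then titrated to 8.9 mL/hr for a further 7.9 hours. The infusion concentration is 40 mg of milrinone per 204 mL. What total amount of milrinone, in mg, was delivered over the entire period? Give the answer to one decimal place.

32.9 mg

Concentration = 40 mg ÷ 204 mL = 0.1960784 mg/mL
Stage 1: 11.2 mL/hr × 8.7 hr = 97.44 mL → 97.44 mL × 0.1960784 mg/mL = 19.10588 mg
Stage 2: 8.9 mL/hr × 7.9 hr = 70.31 mL → 70.31 mL × 0.1960784 mg/mL = 13.78627 mg
Total = 19.10588 + 13.78627 = 32.89216 mg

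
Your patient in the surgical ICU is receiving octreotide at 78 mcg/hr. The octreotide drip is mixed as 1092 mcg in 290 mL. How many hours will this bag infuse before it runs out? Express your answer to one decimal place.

14.0 hours

Concentration = 1092 mcg ÷ 290 mL = 3.765517 mcg/mL
Rate = 78 mcg/hr ÷ 3.765517 mcg/mL = 20.71429 mL/hr
Duration = 290 mL ÷ 20.71429 mL/hr = 14 hr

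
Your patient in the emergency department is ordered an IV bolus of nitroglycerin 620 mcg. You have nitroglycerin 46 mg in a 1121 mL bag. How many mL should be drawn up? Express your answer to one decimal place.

15.1 mL

Concentration = 46 mg ÷ 1121 mL = 0.04103479 mg/mL = 41.03479 mcg/mL
Volume = 620 mcg ÷ 41.03479 mcg/mL = 15.10913 mL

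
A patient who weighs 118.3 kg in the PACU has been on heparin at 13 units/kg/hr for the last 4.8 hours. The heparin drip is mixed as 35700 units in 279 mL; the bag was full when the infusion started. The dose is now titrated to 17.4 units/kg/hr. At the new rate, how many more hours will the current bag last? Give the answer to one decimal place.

13.8 hours

Initial rate:
Dose = 13 units/kg/hr × 118.3 kg = 1537.9 units/hr
Concentration = 35700 units ÷ 279 mL = 127.957 units/mL
Rate = 1537.9 units/hr ÷ 127.957 units/mL = 12.01888 mL/hr
Volume infused so far = 12.01888 mL/hr × 4.8 hr = 57.69064 mL
Volume remaining = 279 − 57.69064 = 221.3094 mL
New rate:
Dose = 17.4 units/kg/hr × 118.3 kg = 2058.42 units/hr
Rate = 2058.42 units/hr ÷ 127.957 units/mL = 16.08681 mL/hr
Time remaining = 221.3094 mL ÷ 16.08681 mL/hr = 13.75719 hr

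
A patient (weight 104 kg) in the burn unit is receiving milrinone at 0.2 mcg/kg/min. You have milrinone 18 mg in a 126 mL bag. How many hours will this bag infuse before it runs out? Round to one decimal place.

14.4 hours

Dose = 0.2 mcg/kg/min × 104 kg = 20.8 mcg/min
20.8 mcg/min × 60 min/hr = 1248 mcg/hr
Concentration = 18 mg ÷ 126 mL = 0.1428571 mg/mL = 142.8571 mcg/mL
Rate = 1248 mcg/hr ÷ 142.8571 mcg/mL = 8.736 mL/hr
Duration = 126 mL ÷ 8.736 mL/hr = 14.42308 hr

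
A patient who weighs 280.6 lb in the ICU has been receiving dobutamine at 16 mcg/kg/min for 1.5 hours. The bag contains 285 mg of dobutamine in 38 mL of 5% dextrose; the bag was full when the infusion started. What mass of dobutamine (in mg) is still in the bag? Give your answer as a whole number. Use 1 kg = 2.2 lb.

Weight = 280.6 lb ÷ 2.2 lb/kg = 127.5455 kg
Dose = 16 mcg/kg/min × 127.5455 kg = 2040.727 mcg/min
2040.727 mcg/min × 60 min/hr = 122443.6 mcg/hr
Concentration = 285 mg ÷ 38 mL = 7.5 mg/mL = 7500 mcg/mL
Rate = 122443.6 mcg/hr ÷ 7500 mcg/mL = 16.32582 mL/hr
Volume infused = 16.32582 mL/hr × 1.5 hr = 24.48873 mL
Volume remaining = 38 − 24.48873 = 13.51127 mL
Drug remaining = 13.51127 mL × 7500 mcg/mL = 101334.5 mcg = 101.3345 mg

101 mg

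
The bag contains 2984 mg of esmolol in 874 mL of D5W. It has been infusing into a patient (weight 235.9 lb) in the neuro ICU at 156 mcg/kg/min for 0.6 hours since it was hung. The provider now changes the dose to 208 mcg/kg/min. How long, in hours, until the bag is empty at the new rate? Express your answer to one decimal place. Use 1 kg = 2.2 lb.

1.8 hours

Initial rate:
Weight = 235.9 lb ÷ 2.2 lb/kg = 107.2273 kg
Dose = 156 mcg/kg/min × 107.2273 kg = 16727.45 mcg/min
16727.45 mcg/min × 60 min/hr = 1003647 mcg/hr
Concentration = 2984 mg ÷ 874 mL = 3.414188 mg/mL = 3414.188 mcg/mL
Rate = 1003647 mcg/hr ÷ 3414.188 mcg/mL = 293.9637 mL/hr
Volume infused so far = 293.9637 mL/hr × 0.6 hr = 176.3782 mL
Volume remaining = 874 − 176.3782 = 697.6218 mL
New rate:
Dose = 208 mcg/kg/min × 107.2273 kg = 22303.27 mcg/min
22303.27 mcg/min × 60 min/hr = 1338196 mcg/hr
Rate = 1338196 mcg/hr ÷ 3414.188 mcg/mL = 391.9516 mL/hr
Time remaining = 697.6218 mL ÷ 391.9516 mL/hr = 1.779867 hr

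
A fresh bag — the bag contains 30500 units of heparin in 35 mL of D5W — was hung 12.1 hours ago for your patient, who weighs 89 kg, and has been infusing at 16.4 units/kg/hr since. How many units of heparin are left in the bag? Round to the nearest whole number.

Dose = 16.4 units/kg/hr × 89 kg = 1459.6 units/hr
Concentration = 30500 units ÷ 35 mL = 871.4286 units/mL
Rate = 1459.6 units/hr ÷ 871.4286 units/mL = 1.674951 mL/hr
Volume infused = 1.674951 mL/hr × 12.1 hr = 20.2669 mL
Volume remaining = 35 − 20.2669 = 14.7331 mL
Drug remaining = 14.7331 mL × 871.4286 units/mL = 12838.84 units

12839 units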